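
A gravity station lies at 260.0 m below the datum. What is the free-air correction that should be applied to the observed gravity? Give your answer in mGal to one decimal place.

-80.2

Free-air correction = 0.3086 × -260.0 = -80.2 mGal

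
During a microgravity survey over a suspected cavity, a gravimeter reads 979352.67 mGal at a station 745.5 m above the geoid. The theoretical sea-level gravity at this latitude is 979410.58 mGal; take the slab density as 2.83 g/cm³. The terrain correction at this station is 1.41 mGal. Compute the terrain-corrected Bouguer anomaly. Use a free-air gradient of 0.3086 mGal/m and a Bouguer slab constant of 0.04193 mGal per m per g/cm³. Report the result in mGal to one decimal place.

85.1

Free-air correction = 0.3086 × 745.5 = 230.06 mGal
Free-air anomaly = 979352.67 − 979410.58 + (230.06) = 172.15 mGal
Bouguer slab correction = 0.04193 × 2.83 × 745.5 = 88.46 mGal
Simple Bouguer anomaly = 172.15 − (88.46) = 83.69 mGal
Complete Bouguer anomaly = 83.69 + 1.41 = 85.10 mGal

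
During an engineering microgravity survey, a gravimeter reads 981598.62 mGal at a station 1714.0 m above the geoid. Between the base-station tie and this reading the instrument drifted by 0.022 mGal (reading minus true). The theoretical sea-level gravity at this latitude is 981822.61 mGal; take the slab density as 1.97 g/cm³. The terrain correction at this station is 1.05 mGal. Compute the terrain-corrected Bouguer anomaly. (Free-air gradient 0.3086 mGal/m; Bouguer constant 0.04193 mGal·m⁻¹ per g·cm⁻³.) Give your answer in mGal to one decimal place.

Drift-corrected reading = 981598.62 − (0.022) = 981598.598 mGal
Free-air correction = 0.3086 × 1714.0 = 528.94 mGal
Free-air anomaly = 981598.598 − 981822.61 + (528.94) = 304.928 mGal
Bouguer slab correction = 0.04193 × 1.97 × 1714.0 = 141.58 mGal
Simple Bouguer anomaly = 304.928 − (141.58) = 163.348 mGal
Complete Bouguer anomaly = 163.348 + 1.05 = 164.398 mGal

164.4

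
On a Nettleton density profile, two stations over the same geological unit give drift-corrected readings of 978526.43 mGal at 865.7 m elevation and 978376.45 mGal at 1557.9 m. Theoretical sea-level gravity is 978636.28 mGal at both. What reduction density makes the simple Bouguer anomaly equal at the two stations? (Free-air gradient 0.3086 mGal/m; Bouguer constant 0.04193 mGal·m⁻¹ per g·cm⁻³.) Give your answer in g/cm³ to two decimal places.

Δg_obs = 978376.45 − 978526.43 = -149.98 mGal over Δh = 1557.9 − 865.7 = 692.2 m
Equal Bouguer anomalies ⇒ Δg_obs + (0.3086 − 0.04193ρ)·Δh = 0
0.3086 − 0.04193ρ = −Δg_obs/Δh = 0.21667
ρ = (0.3086 − 0.21667) / 0.04193 = 2.19 g/cm³

2.19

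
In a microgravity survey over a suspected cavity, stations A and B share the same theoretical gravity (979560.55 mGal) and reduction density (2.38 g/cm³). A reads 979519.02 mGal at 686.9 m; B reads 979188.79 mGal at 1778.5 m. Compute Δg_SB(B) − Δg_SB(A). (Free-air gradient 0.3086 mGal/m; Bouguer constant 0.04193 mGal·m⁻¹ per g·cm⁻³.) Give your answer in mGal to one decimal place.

Δg_SB(A) = 979519.02 − 979560.55 + 0.3086×686.9 − 0.04193×2.38×686.9 = 101.90 mGal
Δg_SB(B) = 979188.79 − 979560.55 + 0.3086×1778.5 − 0.04193×2.38×1778.5 = -0.40 mGal
Difference = -0.40 − (101.90) = -102.30 mGal

-102.3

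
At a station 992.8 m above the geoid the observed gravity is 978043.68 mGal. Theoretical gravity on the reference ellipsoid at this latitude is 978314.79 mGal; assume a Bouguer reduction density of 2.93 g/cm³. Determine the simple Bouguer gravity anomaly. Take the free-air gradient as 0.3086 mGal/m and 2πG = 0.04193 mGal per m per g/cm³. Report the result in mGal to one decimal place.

-86.7

Free-air correction = 0.3086 × 992.8 = 306.38 mGal
Free-air anomaly = 978043.68 − 978314.79 + (306.38) = 35.27 mGal
Bouguer slab correction = 0.04193 × 2.93 × 992.8 = 121.97 mGal
Simple Bouguer anomaly = 35.27 − (121.97) = -86.70 mGal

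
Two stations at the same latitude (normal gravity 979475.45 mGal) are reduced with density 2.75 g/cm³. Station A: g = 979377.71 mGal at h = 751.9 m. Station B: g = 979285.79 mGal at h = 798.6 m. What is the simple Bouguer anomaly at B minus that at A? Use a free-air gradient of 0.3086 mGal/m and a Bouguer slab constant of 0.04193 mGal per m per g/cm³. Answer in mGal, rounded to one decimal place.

-82.9

Δg_SB(A) = 979377.71 − 979475.45 + 0.3086×751.9 − 0.04193×2.75×751.9 = 47.60 mGal
Δg_SB(B) = 979285.79 − 979475.45 + 0.3086×798.6 − 0.04193×2.75×798.6 = -35.30 mGal
Difference = -35.30 − (47.60) = -82.90 mGal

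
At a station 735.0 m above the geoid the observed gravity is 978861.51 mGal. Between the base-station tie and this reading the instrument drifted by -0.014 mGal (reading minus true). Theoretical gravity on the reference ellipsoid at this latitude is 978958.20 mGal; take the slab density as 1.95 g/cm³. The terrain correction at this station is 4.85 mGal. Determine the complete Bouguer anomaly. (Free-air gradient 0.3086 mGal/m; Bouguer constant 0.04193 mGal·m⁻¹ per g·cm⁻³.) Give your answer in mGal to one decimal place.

74.9

Drift-corrected reading = 978861.51 − (-0.014) = 978861.524 mGal
Free-air correction = 0.3086 × 735.0 = 226.82 mGal
Free-air anomaly = 978861.524 − 978958.20 + (226.82) = 130.144 mGal
Bouguer slab correction = 0.04193 × 1.95 × 735.0 = 60.10 mGal
Simple Bouguer anomaly = 130.144 − (60.10) = 70.044 mGal
Complete Bouguer anomaly = 70.044 + 4.85 = 74.894 mGal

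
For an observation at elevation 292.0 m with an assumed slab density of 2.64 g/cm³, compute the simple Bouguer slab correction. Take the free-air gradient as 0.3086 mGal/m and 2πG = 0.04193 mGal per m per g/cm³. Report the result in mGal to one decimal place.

32.3

Bouguer slab correction = 0.04193 × 2.64 × 292.0 = 32.3 mGal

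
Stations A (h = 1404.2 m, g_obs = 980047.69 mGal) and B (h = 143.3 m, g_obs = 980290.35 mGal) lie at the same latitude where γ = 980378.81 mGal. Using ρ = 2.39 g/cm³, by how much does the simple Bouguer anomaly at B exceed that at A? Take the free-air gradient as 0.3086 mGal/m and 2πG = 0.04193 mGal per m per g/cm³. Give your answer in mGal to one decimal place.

Δg_SB(A) = 980047.69 − 980378.81 + 0.3086×1404.2 − 0.04193×2.39×1404.2 = -38.50 mGal
Δg_SB(B) = 980290.35 − 980378.81 + 0.3086×143.3 − 0.04193×2.39×143.3 = -58.60 mGal
Difference = -58.60 − (-38.50) = -20.10 mGal

-20.1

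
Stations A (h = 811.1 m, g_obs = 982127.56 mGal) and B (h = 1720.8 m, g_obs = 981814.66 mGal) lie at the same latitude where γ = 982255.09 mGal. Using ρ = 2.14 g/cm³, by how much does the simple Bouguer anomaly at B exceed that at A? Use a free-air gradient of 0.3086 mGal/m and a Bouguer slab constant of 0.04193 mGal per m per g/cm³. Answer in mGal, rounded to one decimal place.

Δg_SB(A) = 982127.56 − 982255.09 + 0.3086×811.1 − 0.04193×2.14×811.1 = 50.00 mGal
Δg_SB(B) = 981814.66 − 982255.09 + 0.3086×1720.8 − 0.04193×2.14×1720.8 = -63.80 mGal
Difference = -63.80 − (50.00) = -113.80 mGal

-113.8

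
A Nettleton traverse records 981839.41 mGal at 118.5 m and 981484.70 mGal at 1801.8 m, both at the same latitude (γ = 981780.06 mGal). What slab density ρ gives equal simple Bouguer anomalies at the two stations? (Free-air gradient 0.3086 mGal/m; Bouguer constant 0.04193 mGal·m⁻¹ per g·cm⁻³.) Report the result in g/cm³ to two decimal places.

2.33

Δg_obs = 981484.70 − 981839.41 = -354.71 mGal over Δh = 1801.8 − 118.5 = 1683.3 m
Equal Bouguer anomalies ⇒ Δg_obs + (0.3086 − 0.04193ρ)·Δh = 0
0.3086 − 0.04193ρ = −Δg_obs/Δh = 0.21072
ρ = (0.3086 − 0.21072) / 0.04193 = 2.33 g/cm³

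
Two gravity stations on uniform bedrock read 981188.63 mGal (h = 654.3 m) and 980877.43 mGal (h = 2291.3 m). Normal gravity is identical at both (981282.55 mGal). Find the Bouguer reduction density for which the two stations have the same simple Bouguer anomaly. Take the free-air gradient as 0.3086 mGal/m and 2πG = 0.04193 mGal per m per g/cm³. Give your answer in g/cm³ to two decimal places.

2.83

Δg_obs = 980877.43 − 981188.63 = -311.20 mGal over Δh = 2291.3 − 654.3 = 1637.0 m
Equal Bouguer anomalies ⇒ Δg_obs + (0.3086 − 0.04193ρ)·Δh = 0
0.3086 − 0.04193ρ = −Δg_obs/Δh = 0.19010
ρ = (0.3086 − 0.19010) / 0.04193 = 2.83 g/cm³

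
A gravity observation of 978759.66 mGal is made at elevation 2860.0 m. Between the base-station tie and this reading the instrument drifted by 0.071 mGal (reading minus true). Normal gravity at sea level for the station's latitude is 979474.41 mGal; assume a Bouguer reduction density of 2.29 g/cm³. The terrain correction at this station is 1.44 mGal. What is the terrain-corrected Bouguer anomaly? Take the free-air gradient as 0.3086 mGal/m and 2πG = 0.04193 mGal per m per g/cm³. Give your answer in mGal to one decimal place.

-105.4

Drift-corrected reading = 978759.66 − (0.071) = 978759.589 mGal
Free-air correction = 0.3086 × 2860.0 = 882.60 mGal
Free-air anomaly = 978759.589 − 979474.41 + (882.60) = 167.779 mGal
Bouguer slab correction = 0.04193 × 2.29 × 2860.0 = 274.62 mGal
Simple Bouguer anomaly = 167.779 − (274.62) = -106.841 mGal
Complete Bouguer anomaly = -106.841 + 1.44 = -105.401 mGal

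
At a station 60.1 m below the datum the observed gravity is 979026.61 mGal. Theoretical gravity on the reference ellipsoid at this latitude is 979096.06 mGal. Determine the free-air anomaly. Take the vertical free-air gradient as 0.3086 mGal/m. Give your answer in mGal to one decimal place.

Free-air correction = 0.3086 × -60.1 = -18.55 mGal
Free-air anomaly = 979026.61 − 979096.06 + (-18.55) = -88.00 mGal

-88.0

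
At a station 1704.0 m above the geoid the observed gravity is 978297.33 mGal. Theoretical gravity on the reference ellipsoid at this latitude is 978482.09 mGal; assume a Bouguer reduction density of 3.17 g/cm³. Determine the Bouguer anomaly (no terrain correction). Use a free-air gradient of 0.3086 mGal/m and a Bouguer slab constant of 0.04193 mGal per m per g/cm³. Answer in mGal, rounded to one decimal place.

Free-air correction = 0.3086 × 1704.0 = 525.85 mGal
Free-air anomaly = 978297.33 − 978482.09 + (525.85) = 341.09 mGal
Bouguer slab correction = 0.04193 × 3.17 × 1704.0 = 226.49 mGal
Simple Bouguer anomaly = 341.09 − (226.49) = 114.60 mGal

114.6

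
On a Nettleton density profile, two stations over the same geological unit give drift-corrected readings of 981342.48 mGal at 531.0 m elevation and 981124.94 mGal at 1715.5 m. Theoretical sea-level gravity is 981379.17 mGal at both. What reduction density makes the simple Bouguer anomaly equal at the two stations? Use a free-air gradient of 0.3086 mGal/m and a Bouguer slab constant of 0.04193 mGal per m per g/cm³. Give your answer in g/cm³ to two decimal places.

Δg_obs = 981124.94 − 981342.48 = -217.54 mGal over Δh = 1715.5 − 531.0 = 1184.5 m
Equal Bouguer anomalies ⇒ Δg_obs + (0.3086 − 0.04193ρ)·Δh = 0
0.3086 − 0.04193ρ = −Δg_obs/Δh = 0.18366
ρ = (0.3086 − 0.18366) / 0.04193 = 2.98 g/cm³

2.98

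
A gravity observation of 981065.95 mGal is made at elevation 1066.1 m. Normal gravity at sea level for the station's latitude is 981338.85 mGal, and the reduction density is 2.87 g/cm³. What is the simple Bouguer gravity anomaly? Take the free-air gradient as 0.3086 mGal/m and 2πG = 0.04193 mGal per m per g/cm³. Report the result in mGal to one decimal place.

Free-air correction = 0.3086 × 1066.1 = 329.00 mGal
Free-air anomaly = 981065.95 − 981338.85 + (329.00) = 56.10 mGal
Bouguer slab correction = 0.04193 × 2.87 × 1066.1 = 128.29 mGal
Simple Bouguer anomaly = 56.10 − (128.29) = -72.19 mGal

-72.2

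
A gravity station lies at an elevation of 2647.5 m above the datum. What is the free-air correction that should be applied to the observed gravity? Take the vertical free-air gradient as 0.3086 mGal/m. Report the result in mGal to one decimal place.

817.0

Free-air correction = 0.3086 × 2647.5 = 817.0 mGal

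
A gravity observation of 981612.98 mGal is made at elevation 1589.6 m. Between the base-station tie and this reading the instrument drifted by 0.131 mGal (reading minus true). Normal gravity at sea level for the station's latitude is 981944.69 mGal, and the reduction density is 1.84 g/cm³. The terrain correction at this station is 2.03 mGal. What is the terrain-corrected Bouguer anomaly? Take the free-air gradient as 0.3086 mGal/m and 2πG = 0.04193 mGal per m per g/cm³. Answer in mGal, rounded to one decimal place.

Drift-corrected reading = 981612.98 − (0.131) = 981612.849 mGal
Free-air correction = 0.3086 × 1589.6 = 490.55 mGal
Free-air anomaly = 981612.849 − 981944.69 + (490.55) = 158.709 mGal
Bouguer slab correction = 0.04193 × 1.84 × 1589.6 = 122.64 mGal
Simple Bouguer anomaly = 158.709 − (122.64) = 36.069 mGal
Complete Bouguer anomaly = 36.069 + 2.03 = 38.099 mGal

38.1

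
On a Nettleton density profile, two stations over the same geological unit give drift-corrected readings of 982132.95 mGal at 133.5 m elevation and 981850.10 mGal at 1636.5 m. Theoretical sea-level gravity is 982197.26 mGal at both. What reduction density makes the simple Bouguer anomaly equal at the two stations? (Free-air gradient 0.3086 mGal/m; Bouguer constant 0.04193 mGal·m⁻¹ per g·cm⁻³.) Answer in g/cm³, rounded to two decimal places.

Δg_obs = 981850.10 − 982132.95 = -282.85 mGal over Δh = 1636.5 − 133.5 = 1503.0 m
Equal Bouguer anomalies ⇒ Δg_obs + (0.3086 − 0.04193ρ)·Δh = 0
0.3086 − 0.04193ρ = −Δg_obs/Δh = 0.18819
ρ = (0.3086 − 0.18819) / 0.04193 = 2.87 g/cm³

2.87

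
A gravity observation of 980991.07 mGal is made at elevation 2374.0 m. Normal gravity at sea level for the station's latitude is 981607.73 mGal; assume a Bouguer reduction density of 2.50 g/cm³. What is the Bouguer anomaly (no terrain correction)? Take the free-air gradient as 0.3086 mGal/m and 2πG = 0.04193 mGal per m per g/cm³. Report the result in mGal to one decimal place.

Free-air correction = 0.3086 × 2374.0 = 732.62 mGal
Free-air anomaly = 980991.07 − 981607.73 + (732.62) = 115.96 mGal
Bouguer slab correction = 0.04193 × 2.50 × 2374.0 = 248.85 mGal
Simple Bouguer anomaly = 115.96 − (248.85) = -132.89 mGal

-132.9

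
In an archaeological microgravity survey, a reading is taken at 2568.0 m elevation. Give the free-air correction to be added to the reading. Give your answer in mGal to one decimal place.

Free-air correction = 0.3086 × 2568.0 = 792.5 mGal

792.5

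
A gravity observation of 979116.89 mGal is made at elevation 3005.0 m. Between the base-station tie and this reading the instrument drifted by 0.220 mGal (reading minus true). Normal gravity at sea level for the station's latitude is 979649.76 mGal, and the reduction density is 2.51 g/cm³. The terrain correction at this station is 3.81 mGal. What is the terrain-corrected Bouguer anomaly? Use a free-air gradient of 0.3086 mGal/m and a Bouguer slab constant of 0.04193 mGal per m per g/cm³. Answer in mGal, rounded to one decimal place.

Drift-corrected reading = 979116.89 − (0.220) = 979116.670 mGal
Free-air correction = 0.3086 × 3005.0 = 927.34 mGal
Free-air anomaly = 979116.670 − 979649.76 + (927.34) = 394.250 mGal
Bouguer slab correction = 0.04193 × 2.51 × 3005.0 = 316.26 mGal
Simple Bouguer anomaly = 394.250 − (316.26) = 77.990 mGal
Complete Bouguer anomaly = 77.990 + 3.81 = 81.800 mGal

81.8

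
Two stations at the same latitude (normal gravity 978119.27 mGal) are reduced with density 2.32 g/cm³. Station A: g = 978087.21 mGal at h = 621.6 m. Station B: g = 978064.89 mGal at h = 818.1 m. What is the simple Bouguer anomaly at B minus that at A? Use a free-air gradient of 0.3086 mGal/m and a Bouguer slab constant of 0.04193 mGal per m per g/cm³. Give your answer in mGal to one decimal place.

Δg_SB(A) = 978087.21 − 978119.27 + 0.3086×621.6 − 0.04193×2.32×621.6 = 99.30 mGal
Δg_SB(B) = 978064.89 − 978119.27 + 0.3086×818.1 − 0.04193×2.32×818.1 = 118.50 mGal
Difference = 118.50 − (99.30) = 19.20 mGal

19.2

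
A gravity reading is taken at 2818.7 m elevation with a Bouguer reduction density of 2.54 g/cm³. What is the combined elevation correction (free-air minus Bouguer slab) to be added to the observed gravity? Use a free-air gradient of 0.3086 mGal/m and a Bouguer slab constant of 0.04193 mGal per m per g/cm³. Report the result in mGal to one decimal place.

Combined gradient = 0.3086 − 0.04193 × 2.54 = 0.2020978 mGal/m
Combined elevation correction = 0.2020978 × 2818.7 = 569.7 mGal

569.7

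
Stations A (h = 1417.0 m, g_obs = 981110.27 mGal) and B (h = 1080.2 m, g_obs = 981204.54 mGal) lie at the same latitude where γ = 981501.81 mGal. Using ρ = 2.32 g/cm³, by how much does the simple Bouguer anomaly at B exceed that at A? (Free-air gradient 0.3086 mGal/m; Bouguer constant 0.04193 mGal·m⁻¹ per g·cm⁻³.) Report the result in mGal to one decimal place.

Δg_SB(A) = 981110.27 − 981501.81 + 0.3086×1417.0 − 0.04193×2.32×1417.0 = -92.10 mGal
Δg_SB(B) = 981204.54 − 981501.81 + 0.3086×1080.2 − 0.04193×2.32×1080.2 = -69.00 mGal
Difference = -69.00 − (-92.10) = 23.10 mGal

23.1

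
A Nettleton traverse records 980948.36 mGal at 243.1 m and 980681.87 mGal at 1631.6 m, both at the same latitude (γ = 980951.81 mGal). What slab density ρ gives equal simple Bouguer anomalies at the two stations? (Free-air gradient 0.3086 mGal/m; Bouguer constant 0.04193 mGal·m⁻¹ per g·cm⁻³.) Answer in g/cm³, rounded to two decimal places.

Δg_obs = 980681.87 − 980948.36 = -266.49 mGal over Δh = 1631.6 − 243.1 = 1388.5 m
Equal Bouguer anomalies ⇒ Δg_obs + (0.3086 − 0.04193ρ)·Δh = 0
0.3086 − 0.04193ρ = −Δg_obs/Δh = 0.19193
ρ = (0.3086 − 0.19193) / 0.04193 = 2.78 g/cm³

2.78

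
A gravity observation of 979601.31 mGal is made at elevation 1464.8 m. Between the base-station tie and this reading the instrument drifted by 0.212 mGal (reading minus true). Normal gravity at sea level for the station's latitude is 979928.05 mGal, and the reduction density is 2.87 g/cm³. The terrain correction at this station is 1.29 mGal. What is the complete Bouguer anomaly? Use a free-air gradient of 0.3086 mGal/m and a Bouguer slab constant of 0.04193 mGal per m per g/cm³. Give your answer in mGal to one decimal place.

Drift-corrected reading = 979601.31 − (0.212) = 979601.098 mGal
Free-air correction = 0.3086 × 1464.8 = 452.04 mGal
Free-air anomaly = 979601.098 − 979928.05 + (452.04) = 125.088 mGal
Bouguer slab correction = 0.04193 × 2.87 × 1464.8 = 176.27 mGal
Simple Bouguer anomaly = 125.088 − (176.27) = -51.182 mGal
Complete Bouguer anomaly = -51.182 + 1.29 = -49.892 mGal

-49.9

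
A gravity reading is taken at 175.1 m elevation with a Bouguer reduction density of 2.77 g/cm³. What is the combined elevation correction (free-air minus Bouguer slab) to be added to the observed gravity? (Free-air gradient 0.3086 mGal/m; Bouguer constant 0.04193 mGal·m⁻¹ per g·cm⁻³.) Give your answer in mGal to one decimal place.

33.7

Combined gradient = 0.3086 − 0.04193 × 2.77 = 0.1924539 mGal/m
Combined elevation correction = 0.1924539 × 175.1 = 33.7 mGal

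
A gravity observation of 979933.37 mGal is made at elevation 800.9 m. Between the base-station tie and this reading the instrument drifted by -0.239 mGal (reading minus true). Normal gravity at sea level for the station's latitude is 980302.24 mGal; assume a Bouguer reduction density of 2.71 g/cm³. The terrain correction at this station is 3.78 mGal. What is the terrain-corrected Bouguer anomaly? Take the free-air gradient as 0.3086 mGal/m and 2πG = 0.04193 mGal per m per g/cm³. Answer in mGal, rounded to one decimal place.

-208.7

Drift-corrected reading = 979933.37 − (-0.239) = 979933.609 mGal
Free-air correction = 0.3086 × 800.9 = 247.16 mGal
Free-air anomaly = 979933.609 − 980302.24 + (247.16) = -121.471 mGal
Bouguer slab correction = 0.04193 × 2.71 × 800.9 = 91.01 mGal
Simple Bouguer anomaly = -121.471 − (91.01) = -212.481 mGal
Complete Bouguer anomaly = -212.481 + 3.78 = -208.701 mGal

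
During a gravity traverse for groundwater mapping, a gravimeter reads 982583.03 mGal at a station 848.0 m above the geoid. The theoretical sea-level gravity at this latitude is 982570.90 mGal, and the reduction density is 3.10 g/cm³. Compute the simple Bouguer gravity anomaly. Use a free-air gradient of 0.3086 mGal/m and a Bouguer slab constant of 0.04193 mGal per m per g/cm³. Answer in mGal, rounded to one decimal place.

Free-air correction = 0.3086 × 848.0 = 261.69 mGal
Free-air anomaly = 982583.03 − 982570.90 + (261.69) = 273.82 mGal
Bouguer slab correction = 0.04193 × 3.10 × 848.0 = 110.23 mGal
Simple Bouguer anomaly = 273.82 − (110.23) = 163.59 mGal

163.6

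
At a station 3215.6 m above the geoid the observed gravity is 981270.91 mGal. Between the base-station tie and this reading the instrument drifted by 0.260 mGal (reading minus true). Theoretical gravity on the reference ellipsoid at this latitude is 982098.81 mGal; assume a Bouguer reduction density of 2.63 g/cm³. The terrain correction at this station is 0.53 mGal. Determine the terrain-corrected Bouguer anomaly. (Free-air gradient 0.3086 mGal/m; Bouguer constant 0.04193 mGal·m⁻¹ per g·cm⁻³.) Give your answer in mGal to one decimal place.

Drift-corrected reading = 981270.91 − (0.260) = 981270.650 mGal
Free-air correction = 0.3086 × 3215.6 = 992.33 mGal
Free-air anomaly = 981270.650 − 982098.81 + (992.33) = 164.170 mGal
Bouguer slab correction = 0.04193 × 2.63 × 3215.6 = 354.60 mGal
Simple Bouguer anomaly = 164.170 − (354.60) = -190.430 mGal
Complete Bouguer anomaly = -190.430 + 0.53 = -189.900 mGal

-189.9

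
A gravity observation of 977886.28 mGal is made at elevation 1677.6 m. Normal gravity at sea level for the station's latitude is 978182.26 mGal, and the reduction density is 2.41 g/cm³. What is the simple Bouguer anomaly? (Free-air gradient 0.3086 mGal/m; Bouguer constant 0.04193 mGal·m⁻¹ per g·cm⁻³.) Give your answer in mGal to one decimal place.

Free-air correction = 0.3086 × 1677.6 = 517.71 mGal
Free-air anomaly = 977886.28 − 978182.26 + (517.71) = 221.73 mGal
Bouguer slab correction = 0.04193 × 2.41 × 1677.6 = 169.52 mGal
Simple Bouguer anomaly = 221.73 − (169.52) = 52.21 mGal

52.2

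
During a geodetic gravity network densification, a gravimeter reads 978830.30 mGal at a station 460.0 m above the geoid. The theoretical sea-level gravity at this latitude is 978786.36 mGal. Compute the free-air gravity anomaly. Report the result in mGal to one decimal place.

Free-air correction = 0.3086 × 460.0 = 141.96 mGal
Free-air anomaly = 978830.30 − 978786.36 + (141.96) = 185.90 mGal

185.9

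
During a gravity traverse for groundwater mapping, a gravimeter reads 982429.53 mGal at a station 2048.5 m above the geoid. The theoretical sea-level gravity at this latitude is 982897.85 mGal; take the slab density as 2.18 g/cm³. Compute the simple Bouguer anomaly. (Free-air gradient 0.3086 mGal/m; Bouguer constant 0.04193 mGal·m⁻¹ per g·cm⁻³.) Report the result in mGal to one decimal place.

-23.4

Free-air correction = 0.3086 × 2048.5 = 632.17 mGal
Free-air anomaly = 982429.53 − 982897.85 + (632.17) = 163.85 mGal
Bouguer slab correction = 0.04193 × 2.18 × 2048.5 = 187.25 mGal
Simple Bouguer anomaly = 163.85 − (187.25) = -23.40 mGal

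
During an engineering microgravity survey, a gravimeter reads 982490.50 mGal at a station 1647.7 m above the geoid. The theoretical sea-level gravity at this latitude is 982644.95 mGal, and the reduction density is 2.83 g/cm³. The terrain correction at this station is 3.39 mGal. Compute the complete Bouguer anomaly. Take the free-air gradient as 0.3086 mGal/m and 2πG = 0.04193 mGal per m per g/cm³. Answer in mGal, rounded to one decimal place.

Free-air correction = 0.3086 × 1647.7 = 508.48 mGal
Free-air anomaly = 982490.50 − 982644.95 + (508.48) = 354.03 mGal
Bouguer slab correction = 0.04193 × 2.83 × 1647.7 = 195.52 mGal
Simple Bouguer anomaly = 354.03 − (195.52) = 158.51 mGal
Complete Bouguer anomaly = 158.51 + 3.39 = 161.90 mGal

161.9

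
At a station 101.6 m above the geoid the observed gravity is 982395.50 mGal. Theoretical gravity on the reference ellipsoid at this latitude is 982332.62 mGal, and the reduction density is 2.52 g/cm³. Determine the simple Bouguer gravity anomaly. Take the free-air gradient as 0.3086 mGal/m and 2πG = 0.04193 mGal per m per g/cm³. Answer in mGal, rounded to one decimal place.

83.5

Free-air correction = 0.3086 × 101.6 = 31.35 mGal
Free-air anomaly = 982395.50 − 982332.62 + (31.35) = 94.23 mGal
Bouguer slab correction = 0.04193 × 2.52 × 101.6 = 10.74 mGal
Simple Bouguer anomaly = 94.23 − (10.74) = 83.49 mGal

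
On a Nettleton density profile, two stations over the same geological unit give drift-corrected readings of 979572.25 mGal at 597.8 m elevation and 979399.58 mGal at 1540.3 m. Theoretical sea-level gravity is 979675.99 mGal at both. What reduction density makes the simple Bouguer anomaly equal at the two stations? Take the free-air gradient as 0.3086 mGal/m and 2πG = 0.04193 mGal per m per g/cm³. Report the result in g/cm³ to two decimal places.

2.99

Δg_obs = 979399.58 − 979572.25 = -172.67 mGal over Δh = 1540.3 − 597.8 = 942.5 m
Equal Bouguer anomalies ⇒ Δg_obs + (0.3086 − 0.04193ρ)·Δh = 0
0.3086 − 0.04193ρ = −Δg_obs/Δh = 0.18320
ρ = (0.3086 − 0.18320) / 0.04193 = 2.99 g/cm³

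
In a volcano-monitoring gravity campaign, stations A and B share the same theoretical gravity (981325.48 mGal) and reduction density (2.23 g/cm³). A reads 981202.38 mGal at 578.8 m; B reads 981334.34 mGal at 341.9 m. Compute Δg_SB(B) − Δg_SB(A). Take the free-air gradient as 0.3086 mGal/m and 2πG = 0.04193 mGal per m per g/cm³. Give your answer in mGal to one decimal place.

81.0

Δg_SB(A) = 981202.38 − 981325.48 + 0.3086×578.8 − 0.04193×2.23×578.8 = 1.40 mGal
Δg_SB(B) = 981334.34 − 981325.48 + 0.3086×341.9 − 0.04193×2.23×341.9 = 82.40 mGal
Difference = 82.40 − (1.40) = 81.00 mGal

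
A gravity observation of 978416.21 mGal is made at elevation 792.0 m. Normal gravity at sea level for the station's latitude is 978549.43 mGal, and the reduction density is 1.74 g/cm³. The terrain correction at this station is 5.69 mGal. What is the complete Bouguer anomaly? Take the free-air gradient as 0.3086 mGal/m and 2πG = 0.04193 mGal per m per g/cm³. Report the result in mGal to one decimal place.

59.1

Free-air correction = 0.3086 × 792.0 = 244.41 mGal
Free-air anomaly = 978416.21 − 978549.43 + (244.41) = 111.19 mGal
Bouguer slab correction = 0.04193 × 1.74 × 792.0 = 57.78 mGal
Simple Bouguer anomaly = 111.19 − (57.78) = 53.41 mGal
Complete Bouguer anomaly = 53.41 + 5.69 = 59.10 mGal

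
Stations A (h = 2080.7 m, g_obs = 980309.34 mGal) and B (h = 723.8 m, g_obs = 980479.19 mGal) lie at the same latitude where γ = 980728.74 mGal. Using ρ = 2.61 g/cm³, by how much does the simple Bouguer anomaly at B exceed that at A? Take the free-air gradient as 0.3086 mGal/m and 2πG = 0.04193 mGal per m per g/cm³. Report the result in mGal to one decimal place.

-100.4

Δg_SB(A) = 980309.34 − 980728.74 + 0.3086×2080.7 − 0.04193×2.61×2080.7 = -5.00 mGal
Δg_SB(B) = 980479.19 − 980728.74 + 0.3086×723.8 − 0.04193×2.61×723.8 = -105.40 mGal
Difference = -105.40 − (-5.00) = -100.40 mGal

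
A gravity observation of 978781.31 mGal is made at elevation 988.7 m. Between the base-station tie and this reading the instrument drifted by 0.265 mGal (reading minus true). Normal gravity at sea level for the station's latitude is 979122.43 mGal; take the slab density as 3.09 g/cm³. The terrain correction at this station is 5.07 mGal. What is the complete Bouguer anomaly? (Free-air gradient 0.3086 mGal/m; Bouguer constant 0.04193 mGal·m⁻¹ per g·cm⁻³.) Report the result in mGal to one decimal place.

Drift-corrected reading = 978781.31 − (0.265) = 978781.045 mGal
Free-air correction = 0.3086 × 988.7 = 305.11 mGal
Free-air anomaly = 978781.045 − 979122.43 + (305.11) = -36.275 mGal
Bouguer slab correction = 0.04193 × 3.09 × 988.7 = 128.10 mGal
Simple Bouguer anomaly = -36.275 − (128.10) = -164.375 mGal
Complete Bouguer anomaly = -164.375 + 5.07 = -159.305 mGal

-159.3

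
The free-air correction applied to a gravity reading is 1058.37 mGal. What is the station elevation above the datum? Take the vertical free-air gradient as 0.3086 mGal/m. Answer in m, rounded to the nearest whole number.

3430

h = 1058.37 / 0.3086 = 3429.59 m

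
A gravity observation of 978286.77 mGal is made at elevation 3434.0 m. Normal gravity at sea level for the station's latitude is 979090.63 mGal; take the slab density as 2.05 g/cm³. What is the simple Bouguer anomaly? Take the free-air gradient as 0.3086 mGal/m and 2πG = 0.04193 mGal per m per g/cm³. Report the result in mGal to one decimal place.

-39.3

Free-air correction = 0.3086 × 3434.0 = 1059.73 mGal
Free-air anomaly = 978286.77 − 979090.63 + (1059.73) = 255.87 mGal
Bouguer slab correction = 0.04193 × 2.05 × 3434.0 = 295.17 mGal
Simple Bouguer anomaly = 255.87 − (295.17) = -39.30 mGal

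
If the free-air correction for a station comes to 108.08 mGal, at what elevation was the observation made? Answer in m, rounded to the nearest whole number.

350

h = 108.08 / 0.3086 = 350.23 m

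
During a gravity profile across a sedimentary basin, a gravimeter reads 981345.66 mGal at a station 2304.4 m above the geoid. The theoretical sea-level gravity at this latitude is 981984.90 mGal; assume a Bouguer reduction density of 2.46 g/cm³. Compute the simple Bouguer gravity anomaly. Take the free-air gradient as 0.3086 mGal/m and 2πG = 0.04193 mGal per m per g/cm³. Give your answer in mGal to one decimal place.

Free-air correction = 0.3086 × 2304.4 = 711.14 mGal
Free-air anomaly = 981345.66 − 981984.90 + (711.14) = 71.90 mGal
Bouguer slab correction = 0.04193 × 2.46 × 2304.4 = 237.69 mGal
Simple Bouguer anomaly = 71.90 − (237.69) = -165.79 mGal

-165.8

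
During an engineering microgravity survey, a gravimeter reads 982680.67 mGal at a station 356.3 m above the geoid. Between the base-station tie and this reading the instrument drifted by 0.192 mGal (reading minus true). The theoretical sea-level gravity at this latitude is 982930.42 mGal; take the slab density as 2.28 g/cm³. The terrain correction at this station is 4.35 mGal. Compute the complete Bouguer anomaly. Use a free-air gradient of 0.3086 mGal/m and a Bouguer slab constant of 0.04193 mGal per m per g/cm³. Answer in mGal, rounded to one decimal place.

Drift-corrected reading = 982680.67 − (0.192) = 982680.478 mGal
Free-air correction = 0.3086 × 356.3 = 109.95 mGal
Free-air anomaly = 982680.478 − 982930.42 + (109.95) = -139.992 mGal
Bouguer slab correction = 0.04193 × 2.28 × 356.3 = 34.06 mGal
Simple Bouguer anomaly = -139.992 − (34.06) = -174.052 mGal
Complete Bouguer anomaly = -174.052 + 4.35 = -169.702 mGal

-169.7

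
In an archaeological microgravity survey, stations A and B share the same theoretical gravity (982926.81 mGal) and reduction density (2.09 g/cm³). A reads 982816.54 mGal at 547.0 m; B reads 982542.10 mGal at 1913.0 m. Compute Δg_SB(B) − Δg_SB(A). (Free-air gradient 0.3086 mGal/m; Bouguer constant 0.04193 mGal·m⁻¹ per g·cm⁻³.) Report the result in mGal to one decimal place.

Δg_SB(A) = 982816.54 − 982926.81 + 0.3086×547.0 − 0.04193×2.09×547.0 = 10.60 mGal
Δg_SB(B) = 982542.10 − 982926.81 + 0.3086×1913.0 − 0.04193×2.09×1913.0 = 38.00 mGal
Difference = 38.00 − (10.60) = 27.40 mGal

27.4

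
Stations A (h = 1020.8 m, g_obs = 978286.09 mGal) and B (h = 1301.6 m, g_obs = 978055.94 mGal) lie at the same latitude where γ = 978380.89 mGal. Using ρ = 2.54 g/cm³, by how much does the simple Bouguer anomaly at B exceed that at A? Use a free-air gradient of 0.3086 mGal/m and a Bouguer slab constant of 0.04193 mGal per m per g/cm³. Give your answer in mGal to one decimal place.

Δg_SB(A) = 978286.09 − 978380.89 + 0.3086×1020.8 − 0.04193×2.54×1020.8 = 111.50 mGal
Δg_SB(B) = 978055.94 − 978380.89 + 0.3086×1301.6 − 0.04193×2.54×1301.6 = -61.90 mGal
Difference = -61.90 − (111.50) = -173.40 mGal

-173.4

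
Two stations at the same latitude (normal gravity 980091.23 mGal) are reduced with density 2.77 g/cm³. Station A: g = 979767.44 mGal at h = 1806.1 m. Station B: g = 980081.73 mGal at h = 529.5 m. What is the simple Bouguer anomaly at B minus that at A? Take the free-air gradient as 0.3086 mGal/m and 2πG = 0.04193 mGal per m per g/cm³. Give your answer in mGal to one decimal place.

Δg_SB(A) = 979767.44 − 980091.23 + 0.3086×1806.1 − 0.04193×2.77×1806.1 = 23.80 mGal
Δg_SB(B) = 980081.73 − 980091.23 + 0.3086×529.5 − 0.04193×2.77×529.5 = 92.40 mGal
Difference = 92.40 − (23.80) = 68.60 mGal

68.6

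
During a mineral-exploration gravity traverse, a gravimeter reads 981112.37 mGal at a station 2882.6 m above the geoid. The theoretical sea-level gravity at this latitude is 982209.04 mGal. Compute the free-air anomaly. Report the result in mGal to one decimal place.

-207.1

Free-air correction = 0.3086 × 2882.6 = 889.57 mGal
Free-air anomaly = 981112.37 − 982209.04 + (889.57) = -207.10 mGal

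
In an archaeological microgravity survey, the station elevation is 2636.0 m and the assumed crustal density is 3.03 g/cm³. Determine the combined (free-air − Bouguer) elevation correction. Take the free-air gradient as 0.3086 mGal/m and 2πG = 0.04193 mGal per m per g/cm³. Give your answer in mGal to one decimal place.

478.6

Combined gradient = 0.3086 − 0.04193 × 3.03 = 0.1815521 mGal/m
Combined elevation correction = 0.1815521 × 2636.0 = 478.6 mGal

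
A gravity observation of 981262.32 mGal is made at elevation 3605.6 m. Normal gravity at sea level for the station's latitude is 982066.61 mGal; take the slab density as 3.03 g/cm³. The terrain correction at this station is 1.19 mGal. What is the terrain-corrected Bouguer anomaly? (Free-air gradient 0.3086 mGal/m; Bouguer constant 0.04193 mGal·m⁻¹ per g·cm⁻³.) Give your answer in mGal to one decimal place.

-148.5

Free-air correction = 0.3086 × 3605.6 = 1112.69 mGal
Free-air anomaly = 981262.32 − 982066.61 + (1112.69) = 308.40 mGal
Bouguer slab correction = 0.04193 × 3.03 × 3605.6 = 458.08 mGal
Simple Bouguer anomaly = 308.40 − (458.08) = -149.68 mGal
Complete Bouguer anomaly = -149.68 + 1.19 = -148.49 mGal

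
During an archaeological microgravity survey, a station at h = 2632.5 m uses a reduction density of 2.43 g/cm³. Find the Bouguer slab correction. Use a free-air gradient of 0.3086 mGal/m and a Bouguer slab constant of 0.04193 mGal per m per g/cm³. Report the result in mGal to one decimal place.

Bouguer slab correction = 0.04193 × 2.43 × 2632.5 = 268.2 mGal

268.2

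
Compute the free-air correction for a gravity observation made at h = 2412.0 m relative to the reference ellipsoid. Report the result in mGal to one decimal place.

Free-air correction = 0.3086 × 2412.0 = 744.3 mGal

744.3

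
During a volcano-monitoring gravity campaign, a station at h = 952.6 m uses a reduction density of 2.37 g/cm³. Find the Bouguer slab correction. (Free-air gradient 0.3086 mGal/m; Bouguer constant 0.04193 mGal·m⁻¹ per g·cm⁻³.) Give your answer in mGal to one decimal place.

94.7

Bouguer slab correction = 0.04193 × 2.37 × 952.6 = 94.7 mGal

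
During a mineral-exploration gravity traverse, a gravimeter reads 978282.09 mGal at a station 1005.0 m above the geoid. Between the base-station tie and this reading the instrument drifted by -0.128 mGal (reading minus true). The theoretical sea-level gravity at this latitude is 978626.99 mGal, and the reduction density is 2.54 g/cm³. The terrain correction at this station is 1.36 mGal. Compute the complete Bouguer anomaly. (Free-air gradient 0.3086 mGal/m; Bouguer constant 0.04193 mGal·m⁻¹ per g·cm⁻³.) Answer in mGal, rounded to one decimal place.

-140.3

Drift-corrected reading = 978282.09 − (-0.128) = 978282.218 mGal
Free-air correction = 0.3086 × 1005.0 = 310.14 mGal
Free-air anomaly = 978282.218 − 978626.99 + (310.14) = -34.632 mGal
Bouguer slab correction = 0.04193 × 2.54 × 1005.0 = 107.03 mGal
Simple Bouguer anomaly = -34.632 − (107.03) = -141.662 mGal
Complete Bouguer anomaly = -141.662 + 1.36 = -140.302 mGal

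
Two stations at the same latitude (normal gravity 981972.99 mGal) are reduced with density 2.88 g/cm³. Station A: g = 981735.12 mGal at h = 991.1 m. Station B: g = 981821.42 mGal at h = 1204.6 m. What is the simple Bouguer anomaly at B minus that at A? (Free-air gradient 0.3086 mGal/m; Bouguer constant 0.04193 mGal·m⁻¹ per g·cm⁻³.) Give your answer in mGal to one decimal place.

126.4

Δg_SB(A) = 981735.12 − 981972.99 + 0.3086×991.1 − 0.04193×2.88×991.1 = -51.70 mGal
Δg_SB(B) = 981821.42 − 981972.99 + 0.3086×1204.6 − 0.04193×2.88×1204.6 = 74.70 mGal
Difference = 74.70 − (-51.70) = 126.40 mGal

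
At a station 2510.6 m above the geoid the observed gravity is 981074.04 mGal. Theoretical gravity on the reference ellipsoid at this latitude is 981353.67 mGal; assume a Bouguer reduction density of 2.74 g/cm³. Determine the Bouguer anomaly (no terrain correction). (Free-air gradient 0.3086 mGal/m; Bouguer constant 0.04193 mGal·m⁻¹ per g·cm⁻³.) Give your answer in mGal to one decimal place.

Free-air correction = 0.3086 × 2510.6 = 774.77 mGal
Free-air anomaly = 981074.04 − 981353.67 + (774.77) = 495.14 mGal
Bouguer slab correction = 0.04193 × 2.74 × 2510.6 = 288.44 mGal
Simple Bouguer anomaly = 495.14 − (288.44) = 206.70 mGal

206.7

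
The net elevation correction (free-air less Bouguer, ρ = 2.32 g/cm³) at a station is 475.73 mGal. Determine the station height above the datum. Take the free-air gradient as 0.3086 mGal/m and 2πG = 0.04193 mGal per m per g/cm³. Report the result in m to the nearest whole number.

Combined gradient = 0.3086 − 0.04193 × 2.32 = 0.2113224 mGal/m
h = 475.73 / 0.2113224 = 2251.20 m

2251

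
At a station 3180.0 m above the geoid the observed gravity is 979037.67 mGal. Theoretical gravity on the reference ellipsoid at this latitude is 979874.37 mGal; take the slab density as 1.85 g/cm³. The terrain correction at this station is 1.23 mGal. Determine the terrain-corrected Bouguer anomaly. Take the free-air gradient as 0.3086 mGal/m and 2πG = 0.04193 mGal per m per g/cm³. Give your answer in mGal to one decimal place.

-100.8

Free-air correction = 0.3086 × 3180.0 = 981.35 mGal
Free-air anomaly = 979037.67 − 979874.37 + (981.35) = 144.65 mGal
Bouguer slab correction = 0.04193 × 1.85 × 3180.0 = 246.67 mGal
Simple Bouguer anomaly = 144.65 − (246.67) = -102.02 mGal
Complete Bouguer anomaly = -102.02 + 1.23 = -100.79 mGal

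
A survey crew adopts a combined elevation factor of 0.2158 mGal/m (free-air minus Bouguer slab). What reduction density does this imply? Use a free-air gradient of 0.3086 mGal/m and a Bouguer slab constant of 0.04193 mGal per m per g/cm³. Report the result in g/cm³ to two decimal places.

2.21

0.2158 = 0.3086 − 0.04193 × ρ
ρ = (0.3086 − 0.2158) / 0.04193 = 2.21 g/cm³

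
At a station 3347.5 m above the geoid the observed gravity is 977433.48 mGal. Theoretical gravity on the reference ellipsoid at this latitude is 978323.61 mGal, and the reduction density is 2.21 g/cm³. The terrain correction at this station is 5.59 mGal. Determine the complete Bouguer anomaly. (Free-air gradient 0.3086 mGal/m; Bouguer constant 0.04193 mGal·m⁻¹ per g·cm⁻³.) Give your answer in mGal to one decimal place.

-161.7

Free-air correction = 0.3086 × 3347.5 = 1033.04 mGal
Free-air anomaly = 977433.48 − 978323.61 + (1033.04) = 142.91 mGal
Bouguer slab correction = 0.04193 × 2.21 × 3347.5 = 310.20 mGal
Simple Bouguer anomaly = 142.91 − (310.20) = -167.29 mGal
Complete Bouguer anomaly = -167.29 + 5.59 = -161.70 mGal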